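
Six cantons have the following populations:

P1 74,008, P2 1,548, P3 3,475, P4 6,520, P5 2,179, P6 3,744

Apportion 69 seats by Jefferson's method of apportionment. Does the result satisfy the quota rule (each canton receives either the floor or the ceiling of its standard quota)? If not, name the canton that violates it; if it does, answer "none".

Standard quotas: P1 55.825, P2 1.168, P3 2.621, P4 4.918, P5 1.644, P6 2.824.
Jefferson allocation: P1 58, P2 1, P3 2, P4 5, P5 1, P6 2.
P1 has quota 55.825 (lower 55, upper 56) but receives 58 — outside the quota interval.

P1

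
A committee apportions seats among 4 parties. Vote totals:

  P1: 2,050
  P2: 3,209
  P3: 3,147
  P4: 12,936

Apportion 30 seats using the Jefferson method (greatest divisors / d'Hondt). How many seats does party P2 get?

Standard divisor 21342/30 ≈ 711.4; standard quotas: P1 2.882, P2 4.511, P3 4.424, P4 18.184.
Rounding down gives 2, 4, 4, 18 = 28 seats, so the divisor must be adjusted.
With modified divisor 660: modified quotas P1 3.106, P2 4.862, P3 4.768, P4 19.600.
Rounding down: P1 3, P2 4, P3 4, P4 19 (total 30).
P2 receives 4.

4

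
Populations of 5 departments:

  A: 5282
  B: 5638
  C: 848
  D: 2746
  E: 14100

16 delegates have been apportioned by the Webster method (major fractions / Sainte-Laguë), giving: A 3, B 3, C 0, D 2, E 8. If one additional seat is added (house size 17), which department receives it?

C

Priority for the next seat is population ÷ (current seats + 0.5).
Priorities: A 1509.143, B 1610.857, C 1696.000, D 1098.400, E 1658.824.
Highest priority: C.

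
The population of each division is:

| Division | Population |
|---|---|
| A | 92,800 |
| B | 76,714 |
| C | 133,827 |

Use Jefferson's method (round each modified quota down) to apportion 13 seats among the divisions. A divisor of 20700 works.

With modified divisor 20700: modified quotas A 4.483, B 3.706, C 6.465.
Rounding down: A 4, B 3, C 6 (total 13).

A: 4, B: 3, C: 6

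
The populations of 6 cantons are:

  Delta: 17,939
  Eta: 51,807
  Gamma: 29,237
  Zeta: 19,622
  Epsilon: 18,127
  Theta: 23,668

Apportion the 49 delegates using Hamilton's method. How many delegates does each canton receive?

The standard divisor is 160400/49 ≈ 3273.469.
Standard quotas: Delta 5.4801, Eta 15.8263, Gamma 8.9315, Zeta 5.9943, Epsilon 5.5375, Theta 7.2302.
Lower quotas: Delta 5, Eta 15, Gamma 8, Zeta 5, Epsilon 5, Theta 7 (sum 45, leaving 4 seats).
Remainders in descending order: Zeta 0.9943, Gamma 0.9315, Eta 0.8263, Epsilon 0.5375, Delta 0.4801, Theta 0.2302.
The surplus seats go to Zeta, Gamma, Eta, Epsilon.

Delta 5, Eta 16, Gamma 9, Zeta 6, Epsilon 6, Theta 7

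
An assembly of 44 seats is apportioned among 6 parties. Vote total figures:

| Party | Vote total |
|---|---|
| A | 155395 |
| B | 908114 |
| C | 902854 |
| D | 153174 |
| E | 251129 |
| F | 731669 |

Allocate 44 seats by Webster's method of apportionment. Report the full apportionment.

A=2, B=13, C=13, D=2, E=4, F=10

Standard divisor 3102335/44 ≈ 70507.614; standard quotas: A 2.204, B 12.880, C 12.805, D 2.172, E 3.562, F 10.377.
Rounding to the nearest integer gives A 2, B 13, C 13, D 2, E 4, F 10 — total 44, matching the house size, so no adjustment is needed.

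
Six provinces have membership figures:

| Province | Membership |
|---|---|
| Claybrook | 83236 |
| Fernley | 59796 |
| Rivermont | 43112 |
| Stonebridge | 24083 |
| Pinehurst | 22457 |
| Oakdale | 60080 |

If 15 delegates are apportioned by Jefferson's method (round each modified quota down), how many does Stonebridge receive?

1

Standard divisor 292764/15 ≈ 19517.6; standard quotas: Claybrook 4.265, Fernley 3.064, Rivermont 2.209, Stonebridge 1.234, Pinehurst 1.151, Oakdale 3.078.
Rounding down gives 4, 3, 2, 1, 1, 3 = 14 seats, so the divisor must be adjusted.
With modified divisor 15800: modified quotas Claybrook 5.268, Fernley 3.785, Rivermont 2.729, Stonebridge 1.524, Pinehurst 1.421, Oakdale 3.803.
Rounding down: Claybrook 5, Fernley 3, Rivermont 2, Stonebridge 1, Pinehurst 1, Oakdale 3 (total 15).
Stonebridge receives 1.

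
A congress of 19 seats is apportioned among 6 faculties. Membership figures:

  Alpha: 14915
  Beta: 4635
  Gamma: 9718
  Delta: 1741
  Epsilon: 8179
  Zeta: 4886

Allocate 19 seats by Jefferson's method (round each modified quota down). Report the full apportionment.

Alpha: 7, Beta: 2, Gamma: 4, Delta: 0, Epsilon: 4, Zeta: 2

Standard divisor 44074/19 ≈ 2319.684; standard quotas: Alpha 6.430, Beta 1.998, Gamma 4.189, Delta 0.751, Epsilon 3.526, Zeta 2.106.
Rounding down gives 6, 1, 4, 0, 3, 2 = 16 seats, so the divisor must be adjusted.
With modified divisor 2000: modified quotas Alpha 7.457, Beta 2.317, Gamma 4.859, Delta 0.871, Epsilon 4.090, Zeta 2.443.
Rounding down: Alpha 7, Beta 2, Gamma 4, Delta 0, Epsilon 4, Zeta 2 (total 19).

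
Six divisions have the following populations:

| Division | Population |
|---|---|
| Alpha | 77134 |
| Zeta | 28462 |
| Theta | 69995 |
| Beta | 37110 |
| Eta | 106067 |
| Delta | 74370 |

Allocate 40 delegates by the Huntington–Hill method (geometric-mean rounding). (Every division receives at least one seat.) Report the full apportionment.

With divisor 10026: modified quotas Alpha 7.693, Zeta 2.839, Theta 6.981, Beta 3.701, Eta 10.579, Delta 7.418.
Geometric-mean thresholds: Alpha √(7·8)=7.483, Zeta √(2·3)=2.449, Theta √(6·7)=6.481, Beta √(3·4)=3.464, Eta √(10·11)=10.488, Delta √(7·8)=7.483.
Each quota rounded against its threshold gives Alpha 8, Zeta 3, Theta 7, Beta 4, Eta 11, Delta 7 (total 40).

Alpha 8, Zeta 3, Theta 7, Beta 4, Eta 11, Delta 7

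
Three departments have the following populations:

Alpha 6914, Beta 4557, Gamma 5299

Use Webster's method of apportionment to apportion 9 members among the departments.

Alpha: 4, Beta: 2, Gamma: 3

Standard divisor 16770/9 ≈ 1863.333; standard quotas: Alpha 3.711, Beta 2.446, Gamma 2.844.
Rounding to the nearest integer gives Alpha 4, Beta 2, Gamma 3 — total 9, matching the house size, so no adjustment is needed.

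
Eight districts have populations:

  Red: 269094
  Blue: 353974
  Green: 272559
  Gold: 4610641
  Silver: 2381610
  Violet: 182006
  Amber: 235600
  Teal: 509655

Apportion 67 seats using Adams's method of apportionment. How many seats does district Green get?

2

Standard divisor 8815139/67 ≈ 131569.239; standard quotas: Red 2.045, Blue 2.690, Green 2.072, Gold 35.043, Silver 18.102, Violet 1.383, Amber 1.791, Teal 3.874.
Rounding up gives 3, 3, 3, 36, 19, 2, 2, 4 = 72 seats, so the divisor must be adjusted.
With modified divisor 138000: modified quotas Red 1.950, Blue 2.565, Green 1.975, Gold 33.410, Silver 17.258, Violet 1.319, Amber 1.707, Teal 3.693.
Rounding up: Red 2, Blue 3, Green 2, Gold 34, Silver 18, Violet 2, Amber 2, Teal 4 (total 67).
Green receives 2.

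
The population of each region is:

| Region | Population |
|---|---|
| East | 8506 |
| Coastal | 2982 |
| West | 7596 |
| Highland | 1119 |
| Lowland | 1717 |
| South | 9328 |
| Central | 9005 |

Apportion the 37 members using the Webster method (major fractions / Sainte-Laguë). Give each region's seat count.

Standard divisor 40253/37 ≈ 1087.919; standard quotas: East 7.819, Coastal 2.741, West 6.982, Highland 1.029, Lowland 1.578, South 8.574, Central 8.277.
Rounding to the nearest integer gives 8, 3, 7, 1, 2, 9, 8 = 38 seats, so the divisor must be adjusted.
With modified divisor 1120: modified quotas East 7.595, Coastal 2.663, West 6.782, Highland 0.999, Lowland 1.533, South 8.329, Central 8.040.
Rounding to the nearest integer: East 8, Coastal 3, West 7, Highland 1, Lowland 2, South 8, Central 8 (total 37).

East: 8, Coastal: 3, West: 7, Highland: 1, Lowland: 2, South: 8, Central: 8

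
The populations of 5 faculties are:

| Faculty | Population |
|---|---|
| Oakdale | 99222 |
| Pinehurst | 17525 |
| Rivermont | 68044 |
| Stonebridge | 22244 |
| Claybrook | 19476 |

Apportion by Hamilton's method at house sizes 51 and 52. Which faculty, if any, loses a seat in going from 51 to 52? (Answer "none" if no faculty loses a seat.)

At 51 seats: Oakdale 22, Pinehurst 4, Rivermont 15, Stonebridge 5, Claybrook 5.
At 52 seats: Oakdale 23, Pinehurst 4, Rivermont 16, Stonebridge 5, Claybrook 4.
Claybrook drops from 5 to 4.

Claybrook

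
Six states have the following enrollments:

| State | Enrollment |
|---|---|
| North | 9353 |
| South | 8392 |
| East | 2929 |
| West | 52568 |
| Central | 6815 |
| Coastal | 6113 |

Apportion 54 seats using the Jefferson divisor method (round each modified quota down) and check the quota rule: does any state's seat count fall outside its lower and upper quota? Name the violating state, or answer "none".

Standard quotas: North 5.861, South 5.259, East 1.836, West 32.943, Central 4.271, Coastal 3.831.
Jefferson allocation: North 6, South 5, East 1, West 34, Central 4, Coastal 4.
West has quota 32.943 (lower 32, upper 33) but receives 34 — outside the quota interval.

West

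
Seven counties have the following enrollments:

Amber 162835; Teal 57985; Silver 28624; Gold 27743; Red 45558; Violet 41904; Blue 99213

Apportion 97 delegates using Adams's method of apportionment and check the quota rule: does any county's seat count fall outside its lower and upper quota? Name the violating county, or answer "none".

Amber

Standard quotas: Amber 34.051, Teal 12.125, Silver 5.986, Gold 5.801, Red 9.527, Violet 8.763, Blue 20.747.
Adams allocation: Amber 33, Teal 12, Silver 6, Gold 6, Red 10, Violet 9, Blue 21.
Amber has quota 34.051 (lower 34, upper 35) but receives 33 — outside the quota interval.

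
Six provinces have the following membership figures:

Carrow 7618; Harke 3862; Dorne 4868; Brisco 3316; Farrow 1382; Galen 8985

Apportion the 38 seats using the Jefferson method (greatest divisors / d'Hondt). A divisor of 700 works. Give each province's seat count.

Carrow: 10, Harke: 5, Dorne: 6, Brisco: 4, Farrow: 1, Galen: 12

With modified divisor 700: modified quotas Carrow 10.883, Harke 5.517, Dorne 6.954, Brisco 4.737, Farrow 1.974, Galen 12.836.
Rounding down: Carrow 10, Harke 5, Dorne 6, Brisco 4, Farrow 1, Galen 12 (total 38).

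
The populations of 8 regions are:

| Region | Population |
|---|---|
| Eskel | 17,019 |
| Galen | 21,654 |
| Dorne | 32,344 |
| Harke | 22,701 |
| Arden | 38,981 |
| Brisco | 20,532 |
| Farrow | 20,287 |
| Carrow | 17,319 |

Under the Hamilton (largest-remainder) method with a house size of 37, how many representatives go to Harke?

Total 190837; standard divisor 190837/37 ≈ 5157.757.
Standard quotas: Eskel 3.2997, Galen 4.1983, Dorne 6.2709, Harke 4.4013, Arden 7.5577, Brisco 3.9808, Farrow 3.9333, Carrow 3.3579.
Lower quotas: Eskel 3, Galen 4, Dorne 6, Harke 4, Arden 7, Brisco 3, Farrow 3, Carrow 3 (sum 33, leaving 4 seats).
Remainders in descending order: Brisco 0.9808, Farrow 0.9333, Arden 0.5577, Harke 0.4013, Carrow 0.3579, Eskel 0.2997, Dorne 0.2709, Galen 0.1983.
Largest remainders: Brisco, Farrow, Arden, Harke receive the extra seats.
Harke receives 5.

5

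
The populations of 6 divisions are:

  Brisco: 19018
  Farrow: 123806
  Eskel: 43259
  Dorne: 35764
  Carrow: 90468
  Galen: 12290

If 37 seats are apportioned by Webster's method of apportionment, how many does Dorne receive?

4

Standard divisor 324605/37 ≈ 8773.108; standard quotas: Brisco 2.168, Farrow 14.112, Eskel 4.931, Dorne 4.077, Carrow 10.312, Galen 1.401.
Rounding to the nearest integer gives 2, 14, 5, 4, 10, 1 = 36 seats, so the divisor must be adjusted.
With modified divisor 8580: modified quotas Brisco 2.217, Farrow 14.430, Eskel 5.042, Dorne 4.168, Carrow 10.544, Galen 1.432.
Rounding to the nearest integer: Brisco 2, Farrow 14, Eskel 5, Dorne 4, Carrow 11, Galen 1 (total 37).
Dorne receives 4.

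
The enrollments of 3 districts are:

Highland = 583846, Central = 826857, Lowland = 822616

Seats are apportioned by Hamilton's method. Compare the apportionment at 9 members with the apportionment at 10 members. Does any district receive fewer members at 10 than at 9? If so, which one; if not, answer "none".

Highland

At 9 seats: Highland 3, Central 3, Lowland 3.
At 10 seats: Highland 2, Central 4, Lowland 4.
Highland drops from 3 to 2.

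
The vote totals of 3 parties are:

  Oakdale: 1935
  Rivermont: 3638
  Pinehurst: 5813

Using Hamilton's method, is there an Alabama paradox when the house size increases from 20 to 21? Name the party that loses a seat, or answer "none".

Oakdale

At 20 seats: Oakdale 4, Rivermont 6, Pinehurst 10.
At 21 seats: Oakdale 3, Rivermont 7, Pinehurst 11.
Oakdale drops from 4 to 3.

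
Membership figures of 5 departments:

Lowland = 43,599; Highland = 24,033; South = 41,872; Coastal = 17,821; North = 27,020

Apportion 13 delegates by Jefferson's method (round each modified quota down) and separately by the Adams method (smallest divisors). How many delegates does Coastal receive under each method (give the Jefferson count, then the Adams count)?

Jefferson: Lowland 4, Highland 2, South 4, Coastal 1, North 2.
Adams: Lowland 4, Highland 2, South 3, Coastal 2, North 2.
Coastal gets 1 under Jefferson and 2 under Adams.

1 and 2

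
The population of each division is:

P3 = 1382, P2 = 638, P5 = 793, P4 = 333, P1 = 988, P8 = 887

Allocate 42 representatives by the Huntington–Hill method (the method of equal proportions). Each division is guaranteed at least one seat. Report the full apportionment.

With divisor 119: modified quotas P3 11.613, P2 5.361, P5 6.664, P4 2.798, P1 8.303, P8 7.454.
Geometric-mean thresholds: P3 √(11·12)=11.489, P2 √(5·6)=5.477, P5 √(6·7)=6.481, P4 √(2·3)=2.449, P1 √(8·9)=8.485, P8 √(7·8)=7.483.
Each quota rounded against its threshold gives P3 12, P2 5, P5 7, P4 3, P1 8, P8 7 (total 42).

P3 12, P2 5, P5 7, P4 3, P1 8, P8 7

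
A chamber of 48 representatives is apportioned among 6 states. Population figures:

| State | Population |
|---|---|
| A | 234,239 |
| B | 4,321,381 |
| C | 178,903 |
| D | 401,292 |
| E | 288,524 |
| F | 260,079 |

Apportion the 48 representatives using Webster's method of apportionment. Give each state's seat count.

A 2; B 37; C 2; D 3; E 2; F 2

Standard divisor 5684418/48 ≈ 118425.375; standard quotas: A 1.978, B 36.490, C 1.511, D 3.389, E 2.436, F 2.196.
Rounding to the nearest integer gives 2, 36, 2, 3, 2, 2 = 47 seats, so the divisor must be adjusted.
With modified divisor 116900: modified quotas A 2.004, B 36.966, C 1.530, D 3.433, E 2.468, F 2.225.
Rounding to the nearest integer: A 2, B 37, C 2, D 3, E 2, F 2 (total 48).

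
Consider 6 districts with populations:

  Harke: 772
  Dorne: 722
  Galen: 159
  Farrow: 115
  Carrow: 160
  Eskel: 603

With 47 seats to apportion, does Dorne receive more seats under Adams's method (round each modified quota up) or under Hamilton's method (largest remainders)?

Adams: Harke 14, Dorne 13, Galen 3, Farrow 3, Carrow 3, Eskel 11.
Hamilton: Harke 14, Dorne 14, Galen 3, Farrow 2, Carrow 3, Eskel 11.
Dorne gets 13 under Adams and 14 under Hamilton.

Hamilton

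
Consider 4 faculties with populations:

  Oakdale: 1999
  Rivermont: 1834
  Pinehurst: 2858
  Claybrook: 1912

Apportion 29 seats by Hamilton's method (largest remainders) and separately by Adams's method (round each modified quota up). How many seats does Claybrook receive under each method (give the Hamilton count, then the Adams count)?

6 and 7

Hamilton: Oakdale 7, Rivermont 6, Pinehurst 10, Claybrook 6.
Adams: Oakdale 7, Rivermont 6, Pinehurst 9, Claybrook 7.
Claybrook gets 6 under Hamilton and 7 under Adams.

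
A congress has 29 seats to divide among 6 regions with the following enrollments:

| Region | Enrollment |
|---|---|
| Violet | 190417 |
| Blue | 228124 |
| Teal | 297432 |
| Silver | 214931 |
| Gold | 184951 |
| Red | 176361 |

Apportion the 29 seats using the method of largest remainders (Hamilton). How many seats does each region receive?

The standard divisor is 1292216/29 ≈ 44559.172.
Standard quotas: Violet 4.2734, Blue 5.1196, Teal 6.6750, Silver 4.8235, Gold 4.1507, Red 3.9579.
Lower quotas: Violet 4, Blue 5, Teal 6, Silver 4, Gold 4, Red 3 (sum 26, leaving 3 seats).
Remainders in descending order: Red 0.9579, Silver 0.8235, Teal 0.6750, Violet 0.2734, Gold 0.1507, Blue 0.1196.
Largest remainders: Red, Silver, Teal receive the extra seats.

Violet=4, Blue=5, Teal=7, Silver=5, Gold=4, Red=4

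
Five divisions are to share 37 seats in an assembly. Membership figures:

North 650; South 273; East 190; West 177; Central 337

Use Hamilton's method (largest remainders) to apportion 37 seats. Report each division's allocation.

North 15, South 6, East 4, West 4, Central 8

Total 1627; standard divisor 1627/37 ≈ 43.973.
Standard quotas: North 14.782, South 6.208, East 4.321, West 4.025, Central 7.664.
Lower quotas: North 14, South 6, East 4, West 4, Central 7 (sum 35, leaving 2 seats).
Remainders in descending order: North 0.782, Central 0.664, East 0.321, South 0.208, West 0.025.
Largest remainders: North, Central receive the extra seats.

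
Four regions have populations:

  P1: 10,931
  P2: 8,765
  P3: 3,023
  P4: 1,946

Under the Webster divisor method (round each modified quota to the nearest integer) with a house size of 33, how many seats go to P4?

3

Standard divisor 24665/33 ≈ 747.424; standard quotas: P1 14.625, P2 11.727, P3 4.045, P4 2.604.
Rounding to the nearest integer gives 15, 12, 4, 3 = 34 seats, so the divisor must be adjusted.
With modified divisor 760: modified quotas P1 14.383, P2 11.533, P3 3.978, P4 2.561.
Rounding to the nearest integer: P1 14, P2 12, P3 4, P4 3 (total 33).
P4 receives 3.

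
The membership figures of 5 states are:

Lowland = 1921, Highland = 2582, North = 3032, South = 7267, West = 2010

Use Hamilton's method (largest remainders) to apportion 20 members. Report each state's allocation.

Total 16812; standard divisor 16812/20 ≈ 840.6.
Standard quotas: Lowland 2.2853, Highland 3.0716, North 3.6069, South 8.6450, West 2.3911.
Lower quotas: Lowland 2, Highland 3, North 3, South 8, West 2 (sum 18, leaving 2 seats).
Remainders in descending order: South 0.6450, North 0.6069, West 0.3911, Lowland 0.2853, Highland 0.0716.
The surplus seats go to South, North.

Lowland 2; Highland 3; North 4; South 9; West 2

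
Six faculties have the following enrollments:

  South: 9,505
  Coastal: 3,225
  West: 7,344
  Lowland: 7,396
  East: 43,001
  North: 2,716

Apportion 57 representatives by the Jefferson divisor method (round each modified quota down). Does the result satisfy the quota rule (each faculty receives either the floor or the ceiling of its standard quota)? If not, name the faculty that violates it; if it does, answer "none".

East

Standard quotas: South 7.403, Coastal 2.512, West 5.720, Lowland 5.760, East 33.490, North 2.115.
Jefferson allocation: South 7, Coastal 2, West 5, Lowland 6, East 35, North 2.
East has quota 33.490 (lower 33, upper 34) but receives 35 — outside the quota interval.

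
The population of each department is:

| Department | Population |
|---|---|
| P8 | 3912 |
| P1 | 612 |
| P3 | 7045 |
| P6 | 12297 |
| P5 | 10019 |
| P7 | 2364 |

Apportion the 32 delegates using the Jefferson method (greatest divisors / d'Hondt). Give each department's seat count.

Standard divisor 36249/32 ≈ 1132.781; standard quotas: P8 3.453, P1 0.540, P3 6.219, P6 10.856, P5 8.845, P7 2.087.
Rounding down gives 3, 0, 6, 10, 8, 2 = 29 seats, so the divisor must be adjusted.
With modified divisor 1020: modified quotas P8 3.835, P1 0.600, P3 6.907, P6 12.056, P5 9.823, P7 2.318.
Rounding down: P8 3, P1 0, P3 6, P6 12, P5 9, P7 2 (total 32).

P8 3; P1 0; P3 6; P6 12; P5 9; P7 2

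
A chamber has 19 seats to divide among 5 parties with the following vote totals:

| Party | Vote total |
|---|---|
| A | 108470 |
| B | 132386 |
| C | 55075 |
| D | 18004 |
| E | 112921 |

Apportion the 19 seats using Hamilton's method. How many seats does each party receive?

A 5, B 6, C 2, D 1, E 5

Total 426856; standard divisor 426856/19 ≈ 22466.105.
Standard quotas: A 4.8282, B 5.8927, C 2.4515, D 0.8014, E 5.0263.
Lower quotas: A 4, B 5, C 2, D 0, E 5 (sum 16, leaving 3 seats).
Remainders in descending order: B 0.8927, A 0.8282, D 0.8014, C 0.4515, E 0.0263.
Largest remainders: B, A, D receive the extra seats.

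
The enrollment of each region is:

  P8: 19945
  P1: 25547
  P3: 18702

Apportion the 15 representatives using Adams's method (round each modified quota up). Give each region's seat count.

Standard divisor 64194/15 ≈ 4279.6; standard quotas: P8 4.660, P1 5.969, P3 4.370.
Rounding up gives 5, 6, 5 = 16 seats, so the divisor must be adjusted.
With modified divisor 4800: modified quotas P8 4.155, P1 5.322, P3 3.896.
Rounding up: P8 5, P1 6, P3 4 (total 15).

P8=5, P1=6, P3=4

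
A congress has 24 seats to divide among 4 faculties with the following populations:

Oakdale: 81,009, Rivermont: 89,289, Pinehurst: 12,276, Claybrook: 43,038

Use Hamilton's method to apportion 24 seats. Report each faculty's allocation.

The standard divisor is 225612/24 ≈ 9400.5.
Standard quotas: Oakdale 8.6175, Rivermont 9.4983, Pinehurst 1.3059, Claybrook 4.5783.
Lower quotas: Oakdale 8, Rivermont 9, Pinehurst 1, Claybrook 4 (sum 22, leaving 2 seats).
Remainders in descending order: Oakdale 0.6175, Claybrook 0.5783, Rivermont 0.4983, Pinehurst 0.3059.
The surplus seats go to Oakdale, Claybrook.

Oakdale 9; Rivermont 9; Pinehurst 1; Claybrook 5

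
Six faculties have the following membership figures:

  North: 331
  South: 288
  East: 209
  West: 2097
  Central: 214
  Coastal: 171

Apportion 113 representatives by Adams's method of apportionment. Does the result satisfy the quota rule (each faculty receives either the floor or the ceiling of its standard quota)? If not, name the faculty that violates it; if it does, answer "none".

West

Standard quotas: North 11.300, South 9.832, East 7.135, West 71.589, Central 7.306, Coastal 5.838.
Adams allocation: North 12, South 10, East 7, West 70, Central 8, Coastal 6.
West has quota 71.589 (lower 71, upper 72) but receives 70 — outside the quota interval.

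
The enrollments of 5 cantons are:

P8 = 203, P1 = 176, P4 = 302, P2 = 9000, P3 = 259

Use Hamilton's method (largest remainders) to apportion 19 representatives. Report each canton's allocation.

P8 0; P1 0; P4 1; P2 17; P3 1

Standard divisor: 9940 ÷ 19 ≈ 523.158.
Standard quotas: P8 0.3880, P1 0.3364, P4 0.5773, P2 17.2032, P3 0.4951.
Lower quotas: P8 0, P1 0, P4 0, P2 17, P3 0 (sum 17, leaving 2 seats).
Remainders in descending order: P4 0.5773, P3 0.4951, P8 0.3880, P1 0.3364, P2 0.2032.
Largest remainders: P4, P3 receive the extra seats.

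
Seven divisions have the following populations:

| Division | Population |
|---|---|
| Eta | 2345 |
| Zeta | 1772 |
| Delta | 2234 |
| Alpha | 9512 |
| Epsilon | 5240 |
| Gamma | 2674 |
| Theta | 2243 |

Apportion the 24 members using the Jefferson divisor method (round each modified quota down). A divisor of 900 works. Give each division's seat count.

With modified divisor 900: modified quotas Eta 2.606, Zeta 1.969, Delta 2.482, Alpha 10.569, Epsilon 5.822, Gamma 2.971, Theta 2.492.
Rounding down: Eta 2, Zeta 1, Delta 2, Alpha 10, Epsilon 5, Gamma 2, Theta 2 (total 24).

Eta 2, Zeta 1, Delta 2, Alpha 10, Epsilon 5, Gamma 2, Theta 2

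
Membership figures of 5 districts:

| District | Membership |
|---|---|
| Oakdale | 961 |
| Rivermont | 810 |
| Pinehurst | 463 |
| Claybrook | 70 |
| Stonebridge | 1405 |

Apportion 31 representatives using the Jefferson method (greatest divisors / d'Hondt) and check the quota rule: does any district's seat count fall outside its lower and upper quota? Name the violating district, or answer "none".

Standard quotas: Oakdale 8.032, Rivermont 6.770, Pinehurst 3.870, Claybrook 0.585, Stonebridge 11.743.
Jefferson allocation: Oakdale 8, Rivermont 7, Pinehurst 4, Claybrook 0, Stonebridge 12.
Every allocation lies between the lower and upper quota.

none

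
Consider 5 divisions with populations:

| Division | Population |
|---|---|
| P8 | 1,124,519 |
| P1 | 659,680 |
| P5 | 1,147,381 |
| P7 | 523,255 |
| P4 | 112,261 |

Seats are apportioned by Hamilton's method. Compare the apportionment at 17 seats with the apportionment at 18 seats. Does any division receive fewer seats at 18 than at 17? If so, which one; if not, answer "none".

P4

At 17 seats: P8 5, P1 3, P5 5, P7 3, P4 1.
At 18 seats: P8 6, P1 3, P5 6, P7 3, P4 0.
P4 drops from 1 to 0.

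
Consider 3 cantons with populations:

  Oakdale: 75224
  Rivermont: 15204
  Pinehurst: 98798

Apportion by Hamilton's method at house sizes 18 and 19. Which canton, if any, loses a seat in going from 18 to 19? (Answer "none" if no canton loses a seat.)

Rivermont

At 18 seats: Oakdale 7, Rivermont 2, Pinehurst 9.
At 19 seats: Oakdale 8, Rivermont 1, Pinehurst 10.
Rivermont drops from 2 to 1.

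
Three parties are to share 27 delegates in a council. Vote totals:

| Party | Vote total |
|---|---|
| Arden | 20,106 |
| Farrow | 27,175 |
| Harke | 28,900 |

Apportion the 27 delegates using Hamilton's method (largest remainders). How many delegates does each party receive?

Total 76181; standard divisor 76181/27 ≈ 2821.519.
Standard quotas: Arden 7.1260, Farrow 9.6313, Harke 10.2427.
Lower quotas: Arden 7, Farrow 9, Harke 10 (sum 26, leaving 1 seat).
Remainders in descending order: Farrow 0.6313, Harke 0.2427, Arden 0.1260.
The surplus seat goes to Farrow.

Arden 7; Farrow 10; Harke 10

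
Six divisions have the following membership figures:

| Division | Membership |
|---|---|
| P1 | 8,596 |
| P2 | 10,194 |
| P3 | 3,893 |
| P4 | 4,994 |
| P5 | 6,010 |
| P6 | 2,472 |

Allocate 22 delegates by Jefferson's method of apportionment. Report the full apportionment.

P1 5; P2 7; P3 2; P4 3; P5 4; P6 1

Standard divisor 36159/22 ≈ 1643.591; standard quotas: P1 5.230, P2 6.202, P3 2.369, P4 3.038, P5 3.657, P6 1.504.
Rounding down gives 5, 6, 2, 3, 3, 1 = 20 seats, so the divisor must be adjusted.
With modified divisor 1440: modified quotas P1 5.969, P2 7.079, P3 2.703, P4 3.468, P5 4.174, P6 1.717.
Rounding down: P1 5, P2 7, P3 2, P4 3, P5 4, P6 1 (total 22).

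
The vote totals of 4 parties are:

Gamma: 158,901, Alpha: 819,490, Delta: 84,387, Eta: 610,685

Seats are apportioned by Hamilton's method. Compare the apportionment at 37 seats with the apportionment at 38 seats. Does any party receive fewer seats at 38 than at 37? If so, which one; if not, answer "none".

At 37 seats: Gamma 4, Alpha 18, Delta 2, Eta 13.
At 38 seats: Gamma 3, Alpha 19, Delta 2, Eta 14.
Gamma drops from 4 to 3.

Gamma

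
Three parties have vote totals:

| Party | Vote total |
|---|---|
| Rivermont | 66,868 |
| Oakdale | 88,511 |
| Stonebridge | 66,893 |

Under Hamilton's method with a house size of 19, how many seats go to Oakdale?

7

The standard divisor is 222272/19 ≈ 11698.526.
Standard quotas: Rivermont 5.7159, Oakdale 7.5660, Stonebridge 5.7181.
Lower quotas: Rivermont 5, Oakdale 7, Stonebridge 5 (sum 17, leaving 2 seats).
Remainders in descending order: Stonebridge 0.7181, Rivermont 0.7159, Oakdale 0.5660.
The surplus seats go to Stonebridge, Rivermont.
Oakdale receives 7.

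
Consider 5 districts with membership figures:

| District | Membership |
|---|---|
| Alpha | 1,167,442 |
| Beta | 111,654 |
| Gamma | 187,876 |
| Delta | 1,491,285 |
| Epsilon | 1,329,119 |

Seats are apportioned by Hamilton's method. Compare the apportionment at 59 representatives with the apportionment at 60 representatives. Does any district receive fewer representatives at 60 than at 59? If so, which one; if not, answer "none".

At 59 seats: Alpha 16, Beta 2, Gamma 3, Delta 20, Epsilon 18.
At 60 seats: Alpha 16, Beta 1, Gamma 3, Delta 21, Epsilon 19.
Beta drops from 2 to 1.

Beta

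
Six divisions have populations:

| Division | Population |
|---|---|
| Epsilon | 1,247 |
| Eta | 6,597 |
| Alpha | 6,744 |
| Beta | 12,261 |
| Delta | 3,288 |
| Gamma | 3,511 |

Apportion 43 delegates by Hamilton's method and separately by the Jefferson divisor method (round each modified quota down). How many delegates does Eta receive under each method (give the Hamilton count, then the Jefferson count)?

Hamilton: Epsilon 2, Eta 8, Alpha 9, Beta 16, Delta 4, Gamma 4.
Jefferson: Epsilon 1, Eta 9, Alpha 9, Beta 16, Delta 4, Gamma 4.
Eta gets 8 under Hamilton and 9 under Jefferson.

8 and 9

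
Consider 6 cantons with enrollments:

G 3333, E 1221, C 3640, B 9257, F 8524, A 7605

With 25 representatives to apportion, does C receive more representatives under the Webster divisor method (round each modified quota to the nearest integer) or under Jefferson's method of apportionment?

Webster: G 2, E 1, C 3, B 7, F 6, A 6.
Jefferson: G 2, E 1, C 2, B 7, F 7, A 6.
C gets 3 under Webster and 2 under Jefferson.

Webster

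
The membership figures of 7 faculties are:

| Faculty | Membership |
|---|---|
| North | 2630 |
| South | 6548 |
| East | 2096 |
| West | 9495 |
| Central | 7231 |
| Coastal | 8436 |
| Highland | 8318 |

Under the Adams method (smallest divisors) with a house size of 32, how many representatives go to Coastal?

6

Standard divisor 44754/32 ≈ 1398.562; standard quotas: North 1.881, South 4.682, East 1.499, West 6.789, Central 5.170, Coastal 6.032, Highland 5.948.
Rounding up gives 2, 5, 2, 7, 6, 7, 6 = 35 seats, so the divisor must be adjusted.
With modified divisor 1600: modified quotas North 1.644, South 4.093, East 1.310, West 5.934, Central 4.519, Coastal 5.272, Highland 5.199.
Rounding up: North 2, South 5, East 2, West 6, Central 5, Coastal 6, Highland 6 (total 32).
Coastal receives 6.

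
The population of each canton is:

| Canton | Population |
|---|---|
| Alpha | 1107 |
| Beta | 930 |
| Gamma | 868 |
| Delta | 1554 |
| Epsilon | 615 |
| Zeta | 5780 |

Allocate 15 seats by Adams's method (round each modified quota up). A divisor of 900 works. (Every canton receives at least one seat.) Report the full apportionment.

Alpha 2, Beta 2, Gamma 1, Delta 2, Epsilon 1, Zeta 7

With modified divisor 900: modified quotas Alpha 1.230, Beta 1.033, Gamma 0.964, Delta 1.727, Epsilon 0.683, Zeta 6.422.
Rounding up: Alpha 2, Beta 2, Gamma 1, Delta 2, Epsilon 1, Zeta 7 (total 15).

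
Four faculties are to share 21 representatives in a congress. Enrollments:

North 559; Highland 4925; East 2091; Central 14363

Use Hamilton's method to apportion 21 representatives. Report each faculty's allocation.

North=0, Highland=5, East=2, Central=14

The standard divisor is 21938/21 ≈ 1044.667.
Standard quotas: North 0.5351, Highland 4.7144, East 2.0016, Central 13.7489.
Lower quotas: North 0, Highland 4, East 2, Central 13 (sum 19, leaving 2 seats).
Remainders in descending order: Central 0.7489, Highland 0.7144, North 0.5351, East 0.0016.
Largest remainders: Central, Highland receive the extra seats.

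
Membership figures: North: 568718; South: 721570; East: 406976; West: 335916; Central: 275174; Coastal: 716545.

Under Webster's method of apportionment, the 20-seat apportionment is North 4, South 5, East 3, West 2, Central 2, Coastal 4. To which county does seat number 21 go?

Coastal

Priority for the next seat is population ÷ (current seats + 0.5).
Priorities: North 126381.778, South 131194.545, East 116278.857, West 134366.400, Central 110069.600, Coastal 159232.222.
Highest priority: Coastal.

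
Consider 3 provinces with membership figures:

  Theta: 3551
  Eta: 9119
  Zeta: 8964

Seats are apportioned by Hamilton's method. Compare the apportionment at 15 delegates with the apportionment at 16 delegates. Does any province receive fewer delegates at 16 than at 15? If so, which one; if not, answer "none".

At 15 seats: Theta 3, Eta 6, Zeta 6.
At 16 seats: Theta 2, Eta 7, Zeta 7.
Theta drops from 3 to 2.

Theta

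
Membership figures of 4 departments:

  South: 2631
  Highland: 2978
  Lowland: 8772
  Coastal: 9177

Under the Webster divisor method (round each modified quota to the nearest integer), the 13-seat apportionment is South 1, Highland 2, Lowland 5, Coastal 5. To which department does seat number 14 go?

South

Priority for the next seat is population ÷ (current seats + 0.5).
Priorities: South 1754.000, Highland 1191.200, Lowland 1594.909, Coastal 1668.545.
Highest priority: South.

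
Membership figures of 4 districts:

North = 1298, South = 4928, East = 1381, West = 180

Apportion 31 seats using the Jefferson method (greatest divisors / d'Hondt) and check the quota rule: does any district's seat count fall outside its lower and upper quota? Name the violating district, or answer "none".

South

Standard quotas: North 5.167, South 19.618, East 5.498, West 0.717.
Jefferson allocation: North 5, South 21, East 5, West 0.
South has quota 19.618 (lower 19, upper 20) but receives 21 — outside the quota interval.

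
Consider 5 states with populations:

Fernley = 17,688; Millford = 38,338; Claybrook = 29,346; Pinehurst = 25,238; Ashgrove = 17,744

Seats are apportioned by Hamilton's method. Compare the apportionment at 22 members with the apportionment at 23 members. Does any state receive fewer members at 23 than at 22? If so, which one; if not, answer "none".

none

At 22 seats: Fernley 3, Millford 7, Claybrook 5, Pinehurst 4, Ashgrove 3.
At 23 seats: Fernley 3, Millford 7, Claybrook 5, Pinehurst 5, Ashgrove 3.
No state's allocation decreased.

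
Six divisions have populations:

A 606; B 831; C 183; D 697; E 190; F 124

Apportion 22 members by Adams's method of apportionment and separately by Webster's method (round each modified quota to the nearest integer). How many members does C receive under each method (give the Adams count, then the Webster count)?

Adams: A 5, B 6, C 2, D 6, E 2, F 1.
Webster: A 5, B 7, C 1, D 6, E 2, F 1.
C gets 2 under Adams and 1 under Webster.

2 and 1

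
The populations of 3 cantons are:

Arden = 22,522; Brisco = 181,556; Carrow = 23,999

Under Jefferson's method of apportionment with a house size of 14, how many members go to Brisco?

12

Standard divisor 228077/14 ≈ 16291.214; standard quotas: Arden 1.382, Brisco 11.144, Carrow 1.473.
Rounding down gives 1, 11, 1 = 13 seats, so the divisor must be adjusted.
With modified divisor 14500: modified quotas Arden 1.553, Brisco 12.521, Carrow 1.655.
Rounding down: Arden 1, Brisco 12, Carrow 1 (total 14).
Brisco receives 12.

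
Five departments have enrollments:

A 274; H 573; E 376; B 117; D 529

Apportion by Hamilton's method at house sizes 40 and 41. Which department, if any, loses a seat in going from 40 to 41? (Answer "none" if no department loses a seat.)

B

At 40 seats: A 6, H 12, E 8, B 3, D 11.
At 41 seats: A 6, H 13, E 8, B 2, D 12.
B drops from 3 to 2.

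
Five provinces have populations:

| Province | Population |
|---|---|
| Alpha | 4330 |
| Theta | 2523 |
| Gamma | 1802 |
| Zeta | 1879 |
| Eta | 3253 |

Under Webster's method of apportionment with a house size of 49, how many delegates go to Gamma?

6

Standard divisor 13787/49 ≈ 281.367; standard quotas: Alpha 15.389, Theta 8.967, Gamma 6.404, Zeta 6.678, Eta 11.561.
Rounding to the nearest integer gives Alpha 15, Theta 9, Gamma 6, Zeta 7, Eta 12 — total 49, matching the house size, so no adjustment is needed.
Gamma receives 6.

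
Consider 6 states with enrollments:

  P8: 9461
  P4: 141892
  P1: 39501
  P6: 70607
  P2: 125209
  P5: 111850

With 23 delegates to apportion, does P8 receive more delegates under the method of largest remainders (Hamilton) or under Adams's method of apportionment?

Adams

Hamilton: P8 0, P4 7, P1 2, P6 3, P2 6, P5 5.
Adams: P8 1, P4 6, P1 2, P6 3, P2 6, P5 5.
P8 gets 0 under Hamilton and 1 under Adams.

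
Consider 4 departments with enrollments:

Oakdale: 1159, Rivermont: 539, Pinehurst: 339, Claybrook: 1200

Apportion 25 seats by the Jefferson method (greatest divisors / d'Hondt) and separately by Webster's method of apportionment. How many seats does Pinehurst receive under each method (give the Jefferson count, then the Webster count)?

2 and 3

Jefferson: Oakdale 9, Rivermont 4, Pinehurst 2, Claybrook 10.
Webster: Oakdale 9, Rivermont 4, Pinehurst 3, Claybrook 9.
Pinehurst gets 2 under Jefferson and 3 under Webster.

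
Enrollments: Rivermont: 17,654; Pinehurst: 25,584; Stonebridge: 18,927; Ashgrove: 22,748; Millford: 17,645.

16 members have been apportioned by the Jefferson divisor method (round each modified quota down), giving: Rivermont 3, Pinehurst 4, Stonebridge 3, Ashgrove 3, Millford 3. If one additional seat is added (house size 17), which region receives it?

Ashgrove

Priority for the next seat is population ÷ (current seats + 1).
Priorities: Rivermont 4413.500, Pinehurst 5116.800, Stonebridge 4731.750, Ashgrove 5687.000, Millford 4411.250.
Highest priority: Ashgrove.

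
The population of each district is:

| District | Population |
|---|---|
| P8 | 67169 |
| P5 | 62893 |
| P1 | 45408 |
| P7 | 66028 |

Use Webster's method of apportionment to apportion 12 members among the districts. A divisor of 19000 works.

With modified divisor 19000: modified quotas P8 3.535, P5 3.310, P1 2.390, P7 3.475.
Rounding to the nearest integer: P8 4, P5 3, P1 2, P7 3 (total 12).

P8 4; P5 3; P1 2; P7 3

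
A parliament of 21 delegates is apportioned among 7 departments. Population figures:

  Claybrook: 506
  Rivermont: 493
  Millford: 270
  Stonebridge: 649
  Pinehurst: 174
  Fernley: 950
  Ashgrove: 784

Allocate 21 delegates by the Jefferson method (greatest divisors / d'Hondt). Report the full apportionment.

Standard divisor 3826/21 ≈ 182.19; standard quotas: Claybrook 2.777, Rivermont 2.706, Millford 1.482, Stonebridge 3.562, Pinehurst 0.955, Fernley 5.214, Ashgrove 4.303.
Rounding down gives 2, 2, 1, 3, 0, 5, 4 = 17 seats, so the divisor must be adjusted.
With modified divisor 160: modified quotas Claybrook 3.163, Rivermont 3.081, Millford 1.688, Stonebridge 4.056, Pinehurst 1.087, Fernley 5.938, Ashgrove 4.900.
Rounding down: Claybrook 3, Rivermont 3, Millford 1, Stonebridge 4, Pinehurst 1, Fernley 5, Ashgrove 4 (total 21).

Claybrook 3, Rivermont 3, Millford 1, Stonebridge 4, Pinehurst 1, Fernley 5, Ashgrove 4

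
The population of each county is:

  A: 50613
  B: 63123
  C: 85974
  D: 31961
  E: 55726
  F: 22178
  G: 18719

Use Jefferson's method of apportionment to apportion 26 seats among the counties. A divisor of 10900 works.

A 4, B 5, C 7, D 2, E 5, F 2, G 1

With modified divisor 10900: modified quotas A 4.643, B 5.791, C 7.888, D 2.932, E 5.112, F 2.035, G 1.717.
Rounding down: A 4, B 5, C 7, D 2, E 5, F 2, G 1 (total 26).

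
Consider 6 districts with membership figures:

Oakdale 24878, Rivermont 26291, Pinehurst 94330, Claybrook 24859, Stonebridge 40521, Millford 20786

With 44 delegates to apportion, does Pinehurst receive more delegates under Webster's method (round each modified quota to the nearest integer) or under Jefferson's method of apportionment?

Jefferson

Webster: Oakdale 5, Rivermont 5, Pinehurst 17, Claybrook 5, Stonebridge 8, Millford 4.
Jefferson: Oakdale 5, Rivermont 5, Pinehurst 18, Claybrook 4, Stonebridge 8, Millford 4.
Pinehurst gets 17 under Webster and 18 under Jefferson.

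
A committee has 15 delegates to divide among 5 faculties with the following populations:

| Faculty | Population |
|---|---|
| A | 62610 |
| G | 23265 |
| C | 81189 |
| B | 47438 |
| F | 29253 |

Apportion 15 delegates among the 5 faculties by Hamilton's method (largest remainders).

A: 4, G: 1, C: 5, B: 3, F: 2

The standard divisor is 243755/15 ≈ 16250.333.
Standard quotas: A 3.8528, G 1.4317, C 4.9961, B 2.9192, F 1.8001.
Lower quotas: A 3, G 1, C 4, B 2, F 1 (sum 11, leaving 4 seats).
Remainders in descending order: C 0.9961, B 0.9192, A 0.8528, F 0.8001, G 0.4317.
The surplus seats go to C, B, A, F.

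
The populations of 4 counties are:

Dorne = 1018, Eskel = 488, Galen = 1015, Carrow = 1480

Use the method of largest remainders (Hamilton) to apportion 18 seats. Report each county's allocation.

Standard divisor: 4001 ÷ 18 ≈ 222.278.
Standard quotas: Dorne 4.580, Eskel 2.195, Galen 4.566, Carrow 6.658.
Lower quotas: Dorne 4, Eskel 2, Galen 4, Carrow 6 (sum 16, leaving 2 seats).
Remainders in descending order: Carrow 0.658, Dorne 0.580, Galen 0.566, Eskel 0.195.
The surplus seats go to Carrow, Dorne.

Dorne 5, Eskel 2, Galen 4, Carrow 7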